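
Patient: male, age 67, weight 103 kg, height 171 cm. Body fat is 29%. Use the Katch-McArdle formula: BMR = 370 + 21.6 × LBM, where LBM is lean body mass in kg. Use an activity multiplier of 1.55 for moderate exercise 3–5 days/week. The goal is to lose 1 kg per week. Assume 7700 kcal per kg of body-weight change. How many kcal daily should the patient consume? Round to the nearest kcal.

1922 kcal daily

LBM = 103 × (1 − 0.29) = 73.13 kg. Katch-McArdle: BMR = 370 + 21.6 × 73.13 = 1949.608 kcal/day.
TEE = 1949.608 × 1.55 = 3021.8924 kcal/day.
Required daily deficit = 1 × 7700 ÷ 7 = 1100 kcal/day.
Target intake = 3021.8924 − 1100 = 1921.8924 kcal/day.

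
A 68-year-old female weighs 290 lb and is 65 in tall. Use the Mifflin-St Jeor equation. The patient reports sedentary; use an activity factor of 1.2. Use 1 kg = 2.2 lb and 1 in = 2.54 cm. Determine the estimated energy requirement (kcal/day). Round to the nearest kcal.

Convert to metric: weight = 290 ÷ 2.2 = 131.8182 kg; height = 65 × 2.54 = 165.1 cm.
Mifflin-St Jeor (female): BMR = 10(131.8182) + 6.25(165.1) − 5(68) − 161 = 1318.1818 + 1031.875 − 340 − 161 = 1849.0568 kcal/day.
TEE = BMR × activity factor = 1849.0568 × 1.2 = 2218.8682 kcal/day.

2219 kcal/day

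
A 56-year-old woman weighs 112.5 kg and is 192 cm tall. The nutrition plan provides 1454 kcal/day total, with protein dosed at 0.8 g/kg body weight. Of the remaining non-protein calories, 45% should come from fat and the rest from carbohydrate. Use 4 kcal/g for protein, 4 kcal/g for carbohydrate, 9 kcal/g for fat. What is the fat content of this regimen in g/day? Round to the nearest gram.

55 g/day

Protein = 0.8 × 112.5 = 90 g → 90 × 4 = 360 kcal.
Non-protein calories = 1454 − 360 = 1094 kcal.
Fat: 45% × 1094 = 492.3 kcal; carbohydrate: 601.7 kcal.
Fat: 492.3 kcal ÷ 9 kcal/g = 54.7 g.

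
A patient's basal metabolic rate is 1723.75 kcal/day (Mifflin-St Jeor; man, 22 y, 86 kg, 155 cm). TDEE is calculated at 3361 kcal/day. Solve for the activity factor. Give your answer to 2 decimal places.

1.95

Activity factor = TEE ÷ BMR = 3361 ÷ 1723.75 = 1.95.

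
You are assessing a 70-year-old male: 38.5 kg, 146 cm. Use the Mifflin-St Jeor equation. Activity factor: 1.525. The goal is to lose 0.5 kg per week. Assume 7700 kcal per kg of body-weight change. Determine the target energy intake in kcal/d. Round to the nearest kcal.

Mifflin-St Jeor (male): BMR = 10(38.5) + 6.25(146) − 5(70) + 5 = 385 + 912.5 − 350 + 5 = 952.5 kcal/day.
TEE = 952.5 × 1.525 = 1452.5625 kcal/day.
Required daily deficit = 0.5 × 7700 ÷ 7 = 550 kcal/day.
Target intake = 1452.5625 − 550 = 902.5625 kcal/day.

903 kcal/d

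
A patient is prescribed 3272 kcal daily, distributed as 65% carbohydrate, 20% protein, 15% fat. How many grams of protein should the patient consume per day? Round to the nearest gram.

164 g/day

Protein energy = 20% × 3272 = 654.4 kcal.
At 4 kcal/g: 654.4 ÷ 4 = 163.6 g.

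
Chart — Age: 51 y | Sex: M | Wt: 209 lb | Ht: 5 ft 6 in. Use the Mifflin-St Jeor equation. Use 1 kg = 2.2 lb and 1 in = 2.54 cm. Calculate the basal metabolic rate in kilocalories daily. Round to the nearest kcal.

Convert to metric: weight = 209 ÷ 2.2 = 95 kg; height = (5×12 + 6) × 2.54 = 66 × 2.54 = 167.64 cm.
Mifflin-St Jeor (male): BMR = 10(95) + 6.25(167.64) − 5(51) + 5 = 950 + 1047.75 − 255 + 5 = 1747.75 kcal/day.

1748 kilocalories daily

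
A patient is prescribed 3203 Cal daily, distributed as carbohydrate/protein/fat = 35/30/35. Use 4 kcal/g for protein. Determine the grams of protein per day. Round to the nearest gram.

Protein energy = 30% × 3203 = 960.9 kcal.
At 4 kcal/g: 960.9 ÷ 4 = 240.225 g.

240 g/day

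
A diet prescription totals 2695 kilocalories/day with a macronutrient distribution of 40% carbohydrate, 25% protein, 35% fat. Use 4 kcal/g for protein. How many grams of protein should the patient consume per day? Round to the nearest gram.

168 g/day

Protein energy = 25% × 2695 = 673.75 kcal.
At 4 kcal/g: 673.75 ÷ 4 = 168.4375 g.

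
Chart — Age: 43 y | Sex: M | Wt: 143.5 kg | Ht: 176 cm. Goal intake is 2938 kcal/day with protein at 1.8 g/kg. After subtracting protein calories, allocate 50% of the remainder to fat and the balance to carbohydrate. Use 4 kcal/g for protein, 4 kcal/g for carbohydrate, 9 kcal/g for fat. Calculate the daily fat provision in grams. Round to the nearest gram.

Protein = 1.8 × 143.5 = 258.3 g → 258.3 × 4 = 1033.2 kcal.
Non-protein calories = 2938 − 1033.2 = 1904.8 kcal.
Fat: 50% × 1904.8 = 952.4 kcal; carbohydrate: 952.4 kcal.
Fat: 952.4 kcal ÷ 9 kcal/g = 105.8222 g.

106 g/day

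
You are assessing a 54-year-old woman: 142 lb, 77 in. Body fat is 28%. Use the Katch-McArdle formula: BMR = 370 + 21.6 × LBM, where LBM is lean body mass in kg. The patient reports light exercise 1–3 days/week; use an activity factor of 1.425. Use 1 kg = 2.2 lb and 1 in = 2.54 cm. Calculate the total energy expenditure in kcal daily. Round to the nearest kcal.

Convert to metric: weight = 142 ÷ 2.2 = 64.5455 kg; height = 77 × 2.54 = 195.58 cm.
LBM = 64.5455 × (1 − 0.28) = 46.4727 kg. Katch-McArdle: BMR = 370 + 21.6 × 46.4727 = 1373.8109 kcal/day.
TEE = BMR × activity factor = 1373.8109 × 1.425 = 1957.6805 kcal/day.

1958 kcal daily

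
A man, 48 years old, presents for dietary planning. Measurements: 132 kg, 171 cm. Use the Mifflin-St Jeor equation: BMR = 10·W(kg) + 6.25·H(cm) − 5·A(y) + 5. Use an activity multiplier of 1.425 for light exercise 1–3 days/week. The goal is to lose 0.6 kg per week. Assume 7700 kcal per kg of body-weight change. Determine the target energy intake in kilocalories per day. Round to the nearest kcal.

2409 kilocalories per day

Mifflin-St Jeor (male): BMR = 10(132) + 6.25(171) − 5(48) + 5 = 1320 + 1068.75 − 240 + 5 = 2153.75 kcal/day.
TEE = 2153.75 × 1.425 = 3069.0938 kcal/day.
Required daily deficit = 0.6 × 7700 ÷ 7 = 660 kcal/day.
Target intake = 3069.0938 − 660 = 2409.0938 kcal/day.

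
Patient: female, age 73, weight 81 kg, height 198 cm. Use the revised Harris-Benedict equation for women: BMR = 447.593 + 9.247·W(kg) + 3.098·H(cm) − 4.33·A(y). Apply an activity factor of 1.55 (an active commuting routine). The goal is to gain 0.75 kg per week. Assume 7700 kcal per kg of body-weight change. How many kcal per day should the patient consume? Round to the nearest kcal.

Harris-Benedict: BMR = 447.593 + 9.247(81) + 3.098(198) − 4.33(73) = 1493.914 kcal/day.
TEE = 1493.914 × 1.55 = 2315.5667 kcal/day.
Required daily surplus = 0.75 × 7700 ÷ 7 = 825 kcal/day.
Target intake = 2315.5667 + 825 = 3140.5667 kcal/day.

3141 kcal per day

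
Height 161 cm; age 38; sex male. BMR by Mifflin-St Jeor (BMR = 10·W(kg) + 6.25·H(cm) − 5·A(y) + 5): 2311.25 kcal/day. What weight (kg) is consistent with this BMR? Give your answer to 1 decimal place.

2311.25 = 10·W + 6.25(161) − 5(38) + 5
10·W = 2311.25 − 821.25 = 1490, so W = 149 kg.

149.0 kg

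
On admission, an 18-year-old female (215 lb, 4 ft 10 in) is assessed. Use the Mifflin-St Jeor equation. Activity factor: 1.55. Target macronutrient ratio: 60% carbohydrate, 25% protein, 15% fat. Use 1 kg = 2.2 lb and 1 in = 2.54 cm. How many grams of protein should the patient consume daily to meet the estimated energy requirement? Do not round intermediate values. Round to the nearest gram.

160 g/day

Convert to metric: weight = 215 ÷ 2.2 = 97.7273 kg; height = (4×12 + 10) × 2.54 = 58 × 2.54 = 147.32 cm.
Mifflin-St Jeor (female): BMR = 10(97.7273) + 6.25(147.32) − 5(18) − 161 = 977.2727 + 920.75 − 90 − 161 = 1647.0227 kcal/day.
TEE = 1647.0227 × 1.55 = 2552.8852 kcal/day.
Protein energy = 25% × 2552.8852 = 638.2213 kcal.
Protein = 638.2213 ÷ 4 kcal/g = 159.5553 g.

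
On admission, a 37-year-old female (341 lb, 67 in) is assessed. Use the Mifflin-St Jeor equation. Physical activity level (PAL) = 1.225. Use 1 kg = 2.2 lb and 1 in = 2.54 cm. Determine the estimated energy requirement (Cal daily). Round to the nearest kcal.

2778 Cal daily

Convert to metric: weight = 341 ÷ 2.2 = 155 kg; height = 67 × 2.54 = 170.18 cm.
Mifflin-St Jeor (female): BMR = 10(155) + 6.25(170.18) − 5(37) − 161 = 1550 + 1063.625 − 185 − 161 = 2267.625 kcal/day.
TEE = BMR × activity factor = 2267.625 × 1.225 = 2777.8406 kcal/day.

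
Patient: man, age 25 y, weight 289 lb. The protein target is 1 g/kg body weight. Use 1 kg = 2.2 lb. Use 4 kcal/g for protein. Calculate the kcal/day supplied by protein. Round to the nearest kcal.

Weight in kg = 289 ÷ 2.2 = 131.3636 kg.
Protein = 1 g/kg × 131.3636 kg = 131.3636 g/day.
Protein energy = 131.3636 g × 4 kcal/g = 525.4545 kcal/day.

525 kcal/day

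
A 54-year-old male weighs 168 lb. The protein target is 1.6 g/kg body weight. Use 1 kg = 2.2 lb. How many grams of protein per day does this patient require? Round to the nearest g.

122 g/day

Weight in kg = 168 ÷ 2.2 = 76.3636 kg.
Protein = 1.6 g/kg × 76.3636 kg = 122.1818 g/day.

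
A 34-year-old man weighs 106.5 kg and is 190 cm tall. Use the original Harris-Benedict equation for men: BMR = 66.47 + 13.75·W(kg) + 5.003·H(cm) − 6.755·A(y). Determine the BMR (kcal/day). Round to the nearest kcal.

2252 kcal/day

Harris-Benedict: BMR = 66.47 + 13.75(106.5) + 5.003(190) − 6.755(34) = 2251.745 kcal/day.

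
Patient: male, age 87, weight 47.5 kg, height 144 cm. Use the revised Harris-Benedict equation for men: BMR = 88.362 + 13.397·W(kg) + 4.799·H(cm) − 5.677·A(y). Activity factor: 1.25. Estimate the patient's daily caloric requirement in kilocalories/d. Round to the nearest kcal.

1152 kilocalories/d

Harris-Benedict: BMR = 88.362 + 13.397(47.5) + 4.799(144) − 5.677(87) = 921.8765 kcal/day.
TEE = BMR × activity factor = 921.8765 × 1.25 = 1152.3456 kcal/day.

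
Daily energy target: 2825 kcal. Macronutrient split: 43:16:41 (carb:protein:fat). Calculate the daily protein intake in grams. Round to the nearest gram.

113 g/day

Protein energy = 16% × 2825 = 452 kcal.
At 4 kcal/g: 452 ÷ 4 = 113 g.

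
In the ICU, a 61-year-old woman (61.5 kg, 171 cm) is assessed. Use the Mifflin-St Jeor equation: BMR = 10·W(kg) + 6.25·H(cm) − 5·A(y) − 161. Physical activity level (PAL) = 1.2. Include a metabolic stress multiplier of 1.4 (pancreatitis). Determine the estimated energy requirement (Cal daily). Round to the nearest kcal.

Mifflin-St Jeor (female): BMR = 10(61.5) + 6.25(171) − 5(61) − 161 = 615 + 1068.75 − 305 − 161 = 1217.75 kcal/day.
TEE = BMR × activity factor = 1217.75 × 1.2 = 1461.3 kcal/day.
Apply stress factor: 1461.3 × 1.4 = 2045.82 kcal/day.

2046 Cal daily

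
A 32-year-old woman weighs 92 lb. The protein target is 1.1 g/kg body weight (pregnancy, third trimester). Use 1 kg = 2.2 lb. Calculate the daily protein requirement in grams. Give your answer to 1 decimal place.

Weight in kg = 92 ÷ 2.2 = 41.8182 kg.
Protein = 1.1 g/kg × 41.8182 kg = 46 g/day.

46.0 g/day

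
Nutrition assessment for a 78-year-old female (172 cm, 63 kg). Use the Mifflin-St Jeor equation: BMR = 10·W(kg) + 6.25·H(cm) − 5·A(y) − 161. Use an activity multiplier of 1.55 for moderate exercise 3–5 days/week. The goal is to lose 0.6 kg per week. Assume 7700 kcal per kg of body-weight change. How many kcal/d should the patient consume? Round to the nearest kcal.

1129 kcal/d

Mifflin-St Jeor (female): BMR = 10(63) + 6.25(172) − 5(78) − 161 = 630 + 1075 − 390 − 161 = 1154 kcal/day.
TEE = 1154 × 1.55 = 1788.7 kcal/day.
Required daily deficit = 0.6 × 7700 ÷ 7 = 660 kcal/day.
Target intake = 1788.7 − 660 = 1128.7 kcal/day.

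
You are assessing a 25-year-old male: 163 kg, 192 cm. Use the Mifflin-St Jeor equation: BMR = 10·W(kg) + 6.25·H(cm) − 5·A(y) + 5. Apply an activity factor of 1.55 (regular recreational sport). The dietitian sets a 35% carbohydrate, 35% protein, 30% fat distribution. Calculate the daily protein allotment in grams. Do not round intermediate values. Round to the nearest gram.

Mifflin-St Jeor (male): BMR = 10(163) + 6.25(192) − 5(25) + 5 = 1630 + 1200 − 125 + 5 = 2710 kcal/day.
TEE = 2710 × 1.55 = 4200.5 kcal/day.
Protein energy = 35% × 4200.5 = 1470.175 kcal.
Protein = 1470.175 ÷ 4 kcal/g = 367.5438 g.

368 g/day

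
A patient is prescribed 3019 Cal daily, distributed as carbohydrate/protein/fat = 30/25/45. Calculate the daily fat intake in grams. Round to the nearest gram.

Fat energy = 45% × 3019 = 1358.55 kcal.
At 9 kcal/g: 1358.55 ÷ 9 = 150.95 g.

151 g/day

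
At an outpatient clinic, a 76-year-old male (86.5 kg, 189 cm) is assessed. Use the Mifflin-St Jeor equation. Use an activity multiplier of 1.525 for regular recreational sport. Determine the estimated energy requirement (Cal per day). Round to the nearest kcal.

Mifflin-St Jeor (male): BMR = 10(86.5) + 6.25(189) − 5(76) + 5 = 865 + 1181.25 − 380 + 5 = 1671.25 kcal/day.
TEE = BMR × activity factor = 1671.25 × 1.525 = 2548.6563 kcal/day.

2549 Cal per day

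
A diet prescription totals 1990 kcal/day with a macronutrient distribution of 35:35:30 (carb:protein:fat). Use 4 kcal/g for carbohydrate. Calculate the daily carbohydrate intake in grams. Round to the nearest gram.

Carbohydrate energy = 35% × 1990 = 696.5 kcal.
At 4 kcal/g: 696.5 ÷ 4 = 174.125 g.

174 g/day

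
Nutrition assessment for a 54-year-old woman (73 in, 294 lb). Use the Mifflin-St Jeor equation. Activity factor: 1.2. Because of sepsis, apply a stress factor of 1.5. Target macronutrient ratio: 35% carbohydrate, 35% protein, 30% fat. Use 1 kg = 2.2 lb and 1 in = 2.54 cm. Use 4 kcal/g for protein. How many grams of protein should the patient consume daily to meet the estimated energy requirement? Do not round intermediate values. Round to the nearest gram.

Convert to metric: weight = 294 ÷ 2.2 = 133.6364 kg; height = 73 × 2.54 = 185.42 cm.
Mifflin-St Jeor (female): BMR = 10(133.6364) + 6.25(185.42) − 5(54) − 161 = 1336.3636 + 1158.875 − 270 − 161 = 2064.2386 kcal/day.
TEE = 2064.2386 × 1.2 = 2477.0864 kcal/day.
With stress factor 1.5: 2477.0864 × 1.5 = 3715.6295 kcal/day.
Protein energy = 35% × 3715.6295 = 1300.4703 kcal.
Protein = 1300.4703 ÷ 4 kcal/g = 325.1176 g.

325 g/day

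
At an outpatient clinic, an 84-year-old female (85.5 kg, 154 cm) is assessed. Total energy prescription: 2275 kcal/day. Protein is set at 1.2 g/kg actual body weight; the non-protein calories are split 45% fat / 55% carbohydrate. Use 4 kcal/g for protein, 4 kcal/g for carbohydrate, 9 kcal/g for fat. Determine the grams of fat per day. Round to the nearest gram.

93 g/day

Protein = 1.2 × 85.5 = 102.6 g → 102.6 × 4 = 410.4 kcal.
Non-protein calories = 2275 − 410.4 = 1864.6 kcal.
Fat: 45% × 1864.6 = 839.07 kcal; carbohydrate: 1025.53 kcal.
Fat: 839.07 kcal ÷ 9 kcal/g = 93.23 g.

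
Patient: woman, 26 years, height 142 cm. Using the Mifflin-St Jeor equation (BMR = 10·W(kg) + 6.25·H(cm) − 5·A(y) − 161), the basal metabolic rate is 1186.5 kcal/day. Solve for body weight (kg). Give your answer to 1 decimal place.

59.0 kg

1186.5 = 10·W + 6.25(142) − 5(26) − 161
10·W = 1186.5 − 596.5 = 590, so W = 59 kg.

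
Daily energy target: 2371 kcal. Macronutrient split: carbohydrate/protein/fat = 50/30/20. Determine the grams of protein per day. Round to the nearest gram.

178 g/day

Protein energy = 30% × 2371 = 711.3 kcal.
At 4 kcal/g: 711.3 ÷ 4 = 177.825 g.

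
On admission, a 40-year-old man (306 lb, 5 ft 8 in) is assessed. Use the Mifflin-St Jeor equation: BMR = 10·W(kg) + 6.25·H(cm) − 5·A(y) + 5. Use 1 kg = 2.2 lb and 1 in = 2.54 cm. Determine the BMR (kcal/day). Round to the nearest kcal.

Convert to metric: weight = 306 ÷ 2.2 = 139.0909 kg; height = (5×12 + 8) × 2.54 = 68 × 2.54 = 172.72 cm.
Mifflin-St Jeor (male): BMR = 10(139.0909) + 6.25(172.72) − 5(40) + 5 = 1390.9091 + 1079.5 − 200 + 5 = 2275.4091 kcal/day.

2275 kcal/day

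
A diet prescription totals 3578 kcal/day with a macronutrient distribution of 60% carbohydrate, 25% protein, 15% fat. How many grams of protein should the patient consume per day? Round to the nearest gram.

224 g/day

Protein energy = 25% × 3578 = 894.5 kcal.
At 4 kcal/g: 894.5 ÷ 4 = 223.625 g.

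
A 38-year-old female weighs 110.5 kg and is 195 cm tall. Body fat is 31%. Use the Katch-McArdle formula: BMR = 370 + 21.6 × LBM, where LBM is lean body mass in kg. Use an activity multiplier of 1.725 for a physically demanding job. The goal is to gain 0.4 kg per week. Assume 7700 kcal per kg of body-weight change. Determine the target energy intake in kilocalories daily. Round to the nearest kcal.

LBM = 110.5 × (1 − 0.31) = 76.245 kg. Katch-McArdle: BMR = 370 + 21.6 × 76.245 = 2016.892 kcal/day.
TEE = 2016.892 × 1.725 = 3479.1387 kcal/day.
Required daily surplus = 0.4 × 7700 ÷ 7 = 440 kcal/day.
Target intake = 3479.1387 + 440 = 3919.1387 kcal/day.

3919 kilocalories daily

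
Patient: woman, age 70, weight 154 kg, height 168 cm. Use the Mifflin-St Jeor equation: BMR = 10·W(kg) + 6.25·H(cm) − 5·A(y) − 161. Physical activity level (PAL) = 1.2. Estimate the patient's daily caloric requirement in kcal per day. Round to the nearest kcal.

2495 kcal per day

Mifflin-St Jeor (female): BMR = 10(154) + 6.25(168) − 5(70) − 161 = 1540 + 1050 − 350 − 161 = 2079 kcal/day.
TEE = BMR × activity factor = 2079 × 1.2 = 2494.8 kcal/day.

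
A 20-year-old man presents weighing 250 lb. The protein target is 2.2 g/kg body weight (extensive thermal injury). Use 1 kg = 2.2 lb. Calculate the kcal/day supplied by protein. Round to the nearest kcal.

Weight in kg = 250 ÷ 2.2 = 113.6364 kg.
Protein = 2.2 g/kg × 113.6364 kg = 250 g/day.
Protein energy = 250 g × 4 kcal/g = 1000 kcal/day.

1000 kcal/day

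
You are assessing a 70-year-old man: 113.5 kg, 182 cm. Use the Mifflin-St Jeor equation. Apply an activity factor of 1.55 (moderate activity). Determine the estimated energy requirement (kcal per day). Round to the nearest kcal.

2988 kcal per day

Mifflin-St Jeor (male): BMR = 10(113.5) + 6.25(182) − 5(70) + 5 = 1135 + 1137.5 − 350 + 5 = 1927.5 kcal/day.
TEE = BMR × activity factor = 1927.5 × 1.55 = 2987.625 kcal/day.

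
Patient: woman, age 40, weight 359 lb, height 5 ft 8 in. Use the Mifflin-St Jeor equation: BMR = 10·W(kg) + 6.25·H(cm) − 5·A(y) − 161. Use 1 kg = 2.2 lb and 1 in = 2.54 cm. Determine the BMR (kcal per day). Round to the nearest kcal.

Convert to metric: weight = 359 ÷ 2.2 = 163.1818 kg; height = (5×12 + 8) × 2.54 = 68 × 2.54 = 172.72 cm.
Mifflin-St Jeor (female): BMR = 10(163.1818) + 6.25(172.72) − 5(40) − 161 = 1631.8182 + 1079.5 − 200 − 161 = 2350.3182 kcal/day.

2350 kcal per day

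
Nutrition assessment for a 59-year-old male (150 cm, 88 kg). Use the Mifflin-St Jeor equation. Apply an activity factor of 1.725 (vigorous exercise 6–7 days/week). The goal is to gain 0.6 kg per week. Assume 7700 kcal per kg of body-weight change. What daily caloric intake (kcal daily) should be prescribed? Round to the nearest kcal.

Mifflin-St Jeor (male): BMR = 10(88) + 6.25(150) − 5(59) + 5 = 880 + 937.5 − 295 + 5 = 1527.5 kcal/day.
TEE = 1527.5 × 1.725 = 2634.9375 kcal/day.
Required daily surplus = 0.6 × 7700 ÷ 7 = 660 kcal/day.
Target intake = 2634.9375 + 660 = 3294.9375 kcal/day.

3295 kcal daily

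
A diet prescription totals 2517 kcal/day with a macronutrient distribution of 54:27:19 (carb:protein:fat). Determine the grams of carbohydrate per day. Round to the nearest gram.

340 g/day

Carbohydrate energy = 54% × 2517 = 1359.18 kcal.
At 4 kcal/g: 1359.18 ÷ 4 = 339.795 g.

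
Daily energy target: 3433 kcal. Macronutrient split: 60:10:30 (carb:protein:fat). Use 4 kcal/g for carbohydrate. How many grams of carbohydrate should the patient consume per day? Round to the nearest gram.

515 g/day

Carbohydrate energy = 60% × 3433 = 2059.8 kcal.
At 4 kcal/g: 2059.8 ÷ 4 = 514.95 g.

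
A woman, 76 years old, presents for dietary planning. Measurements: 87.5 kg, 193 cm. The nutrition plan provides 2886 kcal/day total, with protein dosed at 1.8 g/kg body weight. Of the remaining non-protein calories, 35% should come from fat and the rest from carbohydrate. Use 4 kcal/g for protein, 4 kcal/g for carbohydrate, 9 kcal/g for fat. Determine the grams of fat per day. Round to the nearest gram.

88 g/day

Protein = 1.8 × 87.5 = 157.5 g → 157.5 × 4 = 630 kcal.
Non-protein calories = 2886 − 630 = 2256 kcal.
Fat: 35% × 2256 = 789.6 kcal; carbohydrate: 1466.4 kcal.
Fat: 789.6 kcal ÷ 9 kcal/g = 87.7333 g.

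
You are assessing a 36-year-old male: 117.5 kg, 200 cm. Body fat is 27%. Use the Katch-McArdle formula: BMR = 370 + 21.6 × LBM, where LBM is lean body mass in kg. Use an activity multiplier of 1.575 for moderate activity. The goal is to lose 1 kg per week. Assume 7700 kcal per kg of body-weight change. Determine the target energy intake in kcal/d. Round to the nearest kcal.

2401 kcal/d

LBM = 117.5 × (1 − 0.27) = 85.775 kg. Katch-McArdle: BMR = 370 + 21.6 × 85.775 = 2222.74 kcal/day.
TEE = 2222.74 × 1.575 = 3500.8155 kcal/day.
Required daily deficit = 1 × 7700 ÷ 7 = 1100 kcal/day.
Target intake = 3500.8155 − 1100 = 2400.8155 kcal/day.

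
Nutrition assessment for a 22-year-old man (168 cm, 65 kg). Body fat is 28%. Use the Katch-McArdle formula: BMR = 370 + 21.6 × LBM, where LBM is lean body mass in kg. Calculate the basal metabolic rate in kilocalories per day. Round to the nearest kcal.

1381 kilocalories per day

LBM = 65 × (1 − 0.28) = 46.8 kg. Katch-McArdle: BMR = 370 + 21.6 × 46.8 = 1380.88 kcal/day.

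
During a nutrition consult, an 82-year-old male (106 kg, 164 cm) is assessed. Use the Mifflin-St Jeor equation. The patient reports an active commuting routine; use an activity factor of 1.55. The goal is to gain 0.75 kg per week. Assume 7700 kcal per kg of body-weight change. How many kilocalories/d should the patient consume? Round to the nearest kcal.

3429 kilocalories/d

Mifflin-St Jeor (male): BMR = 10(106) + 6.25(164) − 5(82) + 5 = 1060 + 1025 − 410 + 5 = 1680 kcal/day.
TEE = 1680 × 1.55 = 2604 kcal/day.
Required daily surplus = 0.75 × 7700 ÷ 7 = 825 kcal/day.
Target intake = 2604 + 825 = 3429 kcal/day.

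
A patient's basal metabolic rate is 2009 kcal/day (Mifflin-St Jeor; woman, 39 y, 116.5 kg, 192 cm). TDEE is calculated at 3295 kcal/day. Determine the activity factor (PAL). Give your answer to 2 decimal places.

1.64

Activity factor = TEE ÷ BMR = 3295 ÷ 2009 = 1.64.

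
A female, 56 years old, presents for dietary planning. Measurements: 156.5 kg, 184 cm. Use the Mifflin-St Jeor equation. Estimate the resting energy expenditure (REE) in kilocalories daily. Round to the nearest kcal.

Mifflin-St Jeor (female): BMR = 10(156.5) + 6.25(184) − 5(56) − 161 = 1565 + 1150 − 280 − 161 = 2274 kcal/day.

2274 kilocalories daily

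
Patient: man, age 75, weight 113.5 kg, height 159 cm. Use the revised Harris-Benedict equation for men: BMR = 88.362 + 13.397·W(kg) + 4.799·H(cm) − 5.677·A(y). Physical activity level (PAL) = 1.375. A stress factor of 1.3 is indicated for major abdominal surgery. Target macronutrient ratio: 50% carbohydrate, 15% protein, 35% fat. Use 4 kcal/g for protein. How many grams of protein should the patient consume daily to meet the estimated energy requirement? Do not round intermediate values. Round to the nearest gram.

130 g/day

Harris-Benedict: BMR = 88.362 + 13.397(113.5) + 4.799(159) − 5.677(75) = 1946.1875 kcal/day.
TEE = 1946.1875 × 1.375 = 2676.0078 kcal/day.
With stress factor 1.3: 2676.0078 × 1.3 = 3478.8102 kcal/day.
Protein energy = 15% × 3478.8102 = 521.8215 kcal.
Protein = 521.8215 ÷ 4 kcal/g = 130.4554 g.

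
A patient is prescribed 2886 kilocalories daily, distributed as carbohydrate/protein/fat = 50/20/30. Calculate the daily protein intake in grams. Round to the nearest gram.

144 g/day

Protein energy = 20% × 2886 = 577.2 kcal.
At 4 kcal/g: 577.2 ÷ 4 = 144.3 g.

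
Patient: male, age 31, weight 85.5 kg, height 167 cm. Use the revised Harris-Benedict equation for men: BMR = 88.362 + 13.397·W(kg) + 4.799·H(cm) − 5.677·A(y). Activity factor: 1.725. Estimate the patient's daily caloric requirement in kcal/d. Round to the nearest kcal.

Harris-Benedict: BMR = 88.362 + 13.397(85.5) + 4.799(167) − 5.677(31) = 1859.2515 kcal/day.
TEE = BMR × activity factor = 1859.2515 × 1.725 = 3207.2088 kcal/day.

3207 kcal/d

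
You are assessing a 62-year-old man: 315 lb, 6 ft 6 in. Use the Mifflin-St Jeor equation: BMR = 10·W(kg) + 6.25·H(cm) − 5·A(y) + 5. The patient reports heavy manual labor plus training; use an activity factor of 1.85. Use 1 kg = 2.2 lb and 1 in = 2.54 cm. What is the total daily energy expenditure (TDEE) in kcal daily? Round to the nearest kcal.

Convert to metric: weight = 315 ÷ 2.2 = 143.1818 kg; height = (6×12 + 6) × 2.54 = 78 × 2.54 = 198.12 cm.
Mifflin-St Jeor (male): BMR = 10(143.1818) + 6.25(198.12) − 5(62) + 5 = 1431.8182 + 1238.25 − 310 + 5 = 2365.0682 kcal/day.
TEE = BMR × activity factor = 2365.0682 × 1.85 = 4375.3761 kcal/day.

4375 kcal daily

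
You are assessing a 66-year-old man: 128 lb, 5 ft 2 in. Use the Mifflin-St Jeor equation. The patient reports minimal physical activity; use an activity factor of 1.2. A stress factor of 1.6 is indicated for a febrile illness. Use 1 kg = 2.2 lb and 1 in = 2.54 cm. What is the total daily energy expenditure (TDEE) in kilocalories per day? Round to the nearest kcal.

Convert to metric: weight = 128 ÷ 2.2 = 58.1818 kg; height = (5×12 + 2) × 2.54 = 62 × 2.54 = 157.48 cm.
Mifflin-St Jeor (male): BMR = 10(58.1818) + 6.25(157.48) − 5(66) + 5 = 581.8182 + 984.25 − 330 + 5 = 1241.0682 kcal/day.
TEE = BMR × activity factor = 1241.0682 × 1.2 = 1489.2818 kcal/day.
Apply stress factor: 1489.2818 × 1.6 = 2382.8509 kcal/day.

2383 kilocalories per day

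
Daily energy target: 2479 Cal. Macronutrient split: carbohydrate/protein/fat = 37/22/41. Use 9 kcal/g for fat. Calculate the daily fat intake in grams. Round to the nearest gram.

113 g/day

Fat energy = 41% × 2479 = 1016.39 kcal.
At 9 kcal/g: 1016.39 ÷ 9 = 112.9322 g.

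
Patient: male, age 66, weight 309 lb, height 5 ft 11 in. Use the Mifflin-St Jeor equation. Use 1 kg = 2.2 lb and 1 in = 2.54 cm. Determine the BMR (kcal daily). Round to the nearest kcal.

Convert to metric: weight = 309 ÷ 2.2 = 140.4545 kg; height = (5×12 + 11) × 2.54 = 71 × 2.54 = 180.34 cm.
Mifflin-St Jeor (male): BMR = 10(140.4545) + 6.25(180.34) − 5(66) + 5 = 1404.5455 + 1127.125 − 330 + 5 = 2206.6705 kcal/day.

2207 kcal daily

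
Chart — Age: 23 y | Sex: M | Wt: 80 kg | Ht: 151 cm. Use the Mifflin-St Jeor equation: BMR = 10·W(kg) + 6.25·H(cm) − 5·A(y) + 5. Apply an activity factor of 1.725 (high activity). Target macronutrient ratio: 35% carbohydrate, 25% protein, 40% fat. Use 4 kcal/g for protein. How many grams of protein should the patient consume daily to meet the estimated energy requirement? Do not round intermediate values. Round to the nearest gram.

176 g/day

Mifflin-St Jeor (male): BMR = 10(80) + 6.25(151) − 5(23) + 5 = 800 + 943.75 − 115 + 5 = 1633.75 kcal/day.
TEE = 1633.75 × 1.725 = 2818.2188 kcal/day.
Protein energy = 25% × 2818.2188 = 704.5547 kcal.
Protein = 704.5547 ÷ 4 kcal/g = 176.1387 g.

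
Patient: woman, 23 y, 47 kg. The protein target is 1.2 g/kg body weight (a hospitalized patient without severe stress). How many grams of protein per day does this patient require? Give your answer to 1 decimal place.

Protein = 1.2 g/kg × 47 kg = 56.4 g/day.

56.4 g/day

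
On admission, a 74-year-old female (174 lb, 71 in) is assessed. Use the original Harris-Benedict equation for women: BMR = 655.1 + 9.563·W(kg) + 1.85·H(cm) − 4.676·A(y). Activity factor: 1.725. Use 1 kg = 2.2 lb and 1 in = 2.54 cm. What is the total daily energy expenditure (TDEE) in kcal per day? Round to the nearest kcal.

2413 kcal per day

Convert to metric: weight = 174 ÷ 2.2 = 79.0909 kg; height = 71 × 2.54 = 180.34 cm.
Harris-Benedict: BMR = 655.1 + 9.563(79.0909) + 1.85(180.34) − 4.676(74) = 1399.0514 kcal/day.
TEE = BMR × activity factor = 1399.0514 × 1.725 = 2413.3636 kcal/day.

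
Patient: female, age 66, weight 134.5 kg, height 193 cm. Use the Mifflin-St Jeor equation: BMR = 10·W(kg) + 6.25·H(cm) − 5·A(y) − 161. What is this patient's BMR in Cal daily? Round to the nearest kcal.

Mifflin-St Jeor (female): BMR = 10(134.5) + 6.25(193) − 5(66) − 161 = 1345 + 1206.25 − 330 − 161 = 2060.25 kcal/day.

2060 Cal daily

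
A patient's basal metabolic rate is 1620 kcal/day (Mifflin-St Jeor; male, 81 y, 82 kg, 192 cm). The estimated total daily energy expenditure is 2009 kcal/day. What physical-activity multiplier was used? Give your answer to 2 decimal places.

Activity factor = TEE ÷ BMR = 2009 ÷ 1620 = 1.24.

1.24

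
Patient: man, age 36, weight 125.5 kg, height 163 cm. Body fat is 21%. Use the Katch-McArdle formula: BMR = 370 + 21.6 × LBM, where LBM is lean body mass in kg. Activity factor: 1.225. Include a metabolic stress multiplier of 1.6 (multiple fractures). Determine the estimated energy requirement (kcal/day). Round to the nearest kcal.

4923 kcal/day

LBM = 125.5 × (1 − 0.21) = 99.145 kg. Katch-McArdle: BMR = 370 + 21.6 × 99.145 = 2511.532 kcal/day.
TEE = BMR × activity factor = 2511.532 × 1.225 = 3076.6267 kcal/day.
Apply stress factor: 3076.6267 × 1.6 = 4922.6027 kcal/day.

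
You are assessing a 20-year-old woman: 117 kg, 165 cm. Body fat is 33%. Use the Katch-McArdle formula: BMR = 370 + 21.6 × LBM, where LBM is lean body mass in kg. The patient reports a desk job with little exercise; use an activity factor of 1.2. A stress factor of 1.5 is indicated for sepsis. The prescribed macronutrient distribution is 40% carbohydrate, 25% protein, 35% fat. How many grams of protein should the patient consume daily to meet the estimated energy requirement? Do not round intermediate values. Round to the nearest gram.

LBM = 117 × (1 − 0.33) = 78.39 kg. Katch-McArdle: BMR = 370 + 21.6 × 78.39 = 2063.224 kcal/day.
TEE = 2063.224 × 1.2 = 2475.8688 kcal/day.
With stress factor 1.5: 2475.8688 × 1.5 = 3713.8032 kcal/day.
Protein energy = 25% × 3713.8032 = 928.4508 kcal.
Protein = 928.4508 ÷ 4 kcal/g = 232.1127 g.

232 g/day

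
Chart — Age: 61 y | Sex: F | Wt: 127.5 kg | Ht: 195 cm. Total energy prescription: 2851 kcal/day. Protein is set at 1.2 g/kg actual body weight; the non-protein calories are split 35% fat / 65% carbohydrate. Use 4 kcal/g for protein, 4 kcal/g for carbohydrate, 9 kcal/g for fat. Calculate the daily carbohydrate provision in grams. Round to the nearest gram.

364 g/day

Protein = 1.2 × 127.5 = 153 g → 153 × 4 = 612 kcal.
Non-protein calories = 2851 − 612 = 2239 kcal.
Fat: 35% × 2239 = 783.65 kcal; carbohydrate: 1455.35 kcal.
Carbohydrate: 1455.35 kcal ÷ 4 kcal/g = 363.8375 g.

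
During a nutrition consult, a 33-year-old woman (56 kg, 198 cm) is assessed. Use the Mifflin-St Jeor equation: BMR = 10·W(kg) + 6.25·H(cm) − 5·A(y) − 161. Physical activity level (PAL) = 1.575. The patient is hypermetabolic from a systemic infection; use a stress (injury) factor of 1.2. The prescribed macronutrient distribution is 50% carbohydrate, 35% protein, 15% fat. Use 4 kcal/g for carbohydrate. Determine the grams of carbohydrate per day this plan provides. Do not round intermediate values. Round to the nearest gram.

348 g/day

Mifflin-St Jeor (female): BMR = 10(56) + 6.25(198) − 5(33) − 161 = 560 + 1237.5 − 165 − 161 = 1471.5 kcal/day.
TEE = 1471.5 × 1.575 = 2317.6125 kcal/day.
With stress factor 1.2: 2317.6125 × 1.2 = 2781.135 kcal/day.
Carbohydrate energy = 50% × 2781.135 = 1390.5675 kcal.
Carbohydrate = 1390.5675 ÷ 4 kcal/g = 347.6419 g.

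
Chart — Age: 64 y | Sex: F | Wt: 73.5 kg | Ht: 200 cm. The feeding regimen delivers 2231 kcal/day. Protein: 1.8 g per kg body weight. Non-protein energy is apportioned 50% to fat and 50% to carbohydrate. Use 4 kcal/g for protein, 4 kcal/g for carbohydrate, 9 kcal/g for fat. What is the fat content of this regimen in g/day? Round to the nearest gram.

Protein = 1.8 × 73.5 = 132.3 g → 132.3 × 4 = 529.2 kcal.
Non-protein calories = 2231 − 529.2 = 1701.8 kcal.
Fat: 50% × 1701.8 = 850.9 kcal; carbohydrate: 850.9 kcal.
Fat: 850.9 kcal ÷ 9 kcal/g = 94.5444 g.

95 g/day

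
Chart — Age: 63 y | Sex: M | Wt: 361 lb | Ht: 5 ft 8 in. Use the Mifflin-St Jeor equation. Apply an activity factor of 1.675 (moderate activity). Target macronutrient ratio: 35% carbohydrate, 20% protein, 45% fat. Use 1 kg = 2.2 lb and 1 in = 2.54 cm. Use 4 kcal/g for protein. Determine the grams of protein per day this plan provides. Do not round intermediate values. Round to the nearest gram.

202 g/day

Convert to metric: weight = 361 ÷ 2.2 = 164.0909 kg; height = (5×12 + 8) × 2.54 = 68 × 2.54 = 172.72 cm.
Mifflin-St Jeor (male): BMR = 10(164.0909) + 6.25(172.72) − 5(63) + 5 = 1640.9091 + 1079.5 − 315 + 5 = 2410.4091 kcal/day.
TEE = 2410.4091 × 1.675 = 4037.4352 kcal/day.
Protein energy = 20% × 4037.4352 = 807.487 kcal.
Protein = 807.487 ÷ 4 kcal/g = 201.8718 g.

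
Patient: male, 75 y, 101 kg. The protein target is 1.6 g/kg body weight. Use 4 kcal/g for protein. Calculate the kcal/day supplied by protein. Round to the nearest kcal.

Protein = 1.6 g/kg × 101 kg = 161.6 g/day.
Protein energy = 161.6 g × 4 kcal/g = 646.4 kcal/day.

646 kcal/day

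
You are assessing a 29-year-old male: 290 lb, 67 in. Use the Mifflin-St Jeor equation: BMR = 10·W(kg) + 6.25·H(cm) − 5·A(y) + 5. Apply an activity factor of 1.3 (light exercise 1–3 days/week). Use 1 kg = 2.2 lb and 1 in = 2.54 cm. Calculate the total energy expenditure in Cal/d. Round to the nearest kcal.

Convert to metric: weight = 290 ÷ 2.2 = 131.8182 kg; height = 67 × 2.54 = 170.18 cm.
Mifflin-St Jeor (male): BMR = 10(131.8182) + 6.25(170.18) − 5(29) + 5 = 1318.1818 + 1063.625 − 145 + 5 = 2241.8068 kcal/day.
TEE = BMR × activity factor = 2241.8068 × 1.3 = 2914.3489 kcal/day.

2914 Cal/d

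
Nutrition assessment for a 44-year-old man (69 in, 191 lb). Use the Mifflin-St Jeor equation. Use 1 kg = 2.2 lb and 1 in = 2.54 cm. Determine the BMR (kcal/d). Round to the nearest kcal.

1749 kcal/d

Convert to metric: weight = 191 ÷ 2.2 = 86.8182 kg; height = 69 × 2.54 = 175.26 cm.
Mifflin-St Jeor (male): BMR = 10(86.8182) + 6.25(175.26) − 5(44) + 5 = 868.1818 + 1095.375 − 220 + 5 = 1748.5568 kcal/day.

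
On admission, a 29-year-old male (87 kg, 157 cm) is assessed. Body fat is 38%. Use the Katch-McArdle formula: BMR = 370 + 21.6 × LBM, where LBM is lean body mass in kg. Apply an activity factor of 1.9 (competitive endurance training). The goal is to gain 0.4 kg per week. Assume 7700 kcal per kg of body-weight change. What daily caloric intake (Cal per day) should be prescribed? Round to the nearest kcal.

3357 Cal per day

LBM = 87 × (1 − 0.38) = 53.94 kg. Katch-McArdle: BMR = 370 + 21.6 × 53.94 = 1535.104 kcal/day.
TEE = 1535.104 × 1.9 = 2916.6976 kcal/day.
Required daily surplus = 0.4 × 7700 ÷ 7 = 440 kcal/day.
Target intake = 2916.6976 + 440 = 3356.6976 kcal/day.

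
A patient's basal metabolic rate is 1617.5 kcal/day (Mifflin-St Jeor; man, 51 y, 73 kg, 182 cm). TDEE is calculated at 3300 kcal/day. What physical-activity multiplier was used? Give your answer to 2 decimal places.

2.04

Activity factor = TEE ÷ BMR = 3300 ÷ 1617.5 = 2.04.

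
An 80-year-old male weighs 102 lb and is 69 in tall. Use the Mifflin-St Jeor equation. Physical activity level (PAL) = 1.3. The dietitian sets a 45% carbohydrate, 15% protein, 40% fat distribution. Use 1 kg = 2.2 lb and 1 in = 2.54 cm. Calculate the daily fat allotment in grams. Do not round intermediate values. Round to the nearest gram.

Convert to metric: weight = 102 ÷ 2.2 = 46.3636 kg; height = 69 × 2.54 = 175.26 cm.
Mifflin-St Jeor (male): BMR = 10(46.3636) + 6.25(175.26) − 5(80) + 5 = 463.6364 + 1095.375 − 400 + 5 = 1164.0114 kcal/day.
TEE = 1164.0114 × 1.3 = 1513.2148 kcal/day.
Fat energy = 40% × 1513.2148 = 605.2859 kcal.
Fat = 605.2859 ÷ 9 kcal/g = 67.254 g.

67 g/day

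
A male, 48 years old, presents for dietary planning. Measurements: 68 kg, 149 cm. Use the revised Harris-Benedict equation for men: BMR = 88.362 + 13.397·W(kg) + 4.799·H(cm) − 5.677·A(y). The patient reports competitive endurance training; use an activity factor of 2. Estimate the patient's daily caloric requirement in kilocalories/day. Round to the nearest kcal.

2884 kilocalories/day

Harris-Benedict: BMR = 88.362 + 13.397(68) + 4.799(149) − 5.677(48) = 1441.913 kcal/day.
TEE = BMR × activity factor = 1441.913 × 2 = 2883.826 kcal/day.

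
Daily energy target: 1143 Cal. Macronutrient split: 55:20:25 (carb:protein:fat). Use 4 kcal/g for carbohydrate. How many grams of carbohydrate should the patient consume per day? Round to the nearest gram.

Carbohydrate energy = 55% × 1143 = 628.65 kcal.
At 4 kcal/g: 628.65 ÷ 4 = 157.1625 g.

157 g/day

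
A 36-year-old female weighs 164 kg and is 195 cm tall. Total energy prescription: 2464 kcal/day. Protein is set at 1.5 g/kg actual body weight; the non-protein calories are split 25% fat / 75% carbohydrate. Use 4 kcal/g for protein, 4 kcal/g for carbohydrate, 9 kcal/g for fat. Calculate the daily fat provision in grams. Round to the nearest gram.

41 g/day

Protein = 1.5 × 164 = 246 g → 246 × 4 = 984 kcal.
Non-protein calories = 2464 − 984 = 1480 kcal.
Fat: 25% × 1480 = 370 kcal; carbohydrate: 1110 kcal.
Fat: 370 kcal ÷ 9 kcal/g = 41.1111 g.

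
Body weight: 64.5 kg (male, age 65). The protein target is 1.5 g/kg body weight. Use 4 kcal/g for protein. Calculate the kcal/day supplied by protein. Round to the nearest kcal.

387 kcal/day

Protein = 1.5 g/kg × 64.5 kg = 96.75 g/day.
Protein energy = 96.75 g × 4 kcal/g = 387 kcal/day.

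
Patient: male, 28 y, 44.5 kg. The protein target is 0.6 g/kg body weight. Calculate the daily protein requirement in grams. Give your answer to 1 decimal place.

26.7 g/day

Protein = 0.6 g/kg × 44.5 kg = 26.7 g/day.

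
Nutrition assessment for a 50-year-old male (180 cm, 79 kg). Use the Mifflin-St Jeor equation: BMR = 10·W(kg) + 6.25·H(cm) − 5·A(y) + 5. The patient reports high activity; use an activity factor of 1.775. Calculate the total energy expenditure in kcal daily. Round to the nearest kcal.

2964 kcal daily

Mifflin-St Jeor (male): BMR = 10(79) + 6.25(180) − 5(50) + 5 = 790 + 1125 − 250 + 5 = 1670 kcal/day.
TEE = BMR × activity factor = 1670 × 1.775 = 2964.25 kcal/day.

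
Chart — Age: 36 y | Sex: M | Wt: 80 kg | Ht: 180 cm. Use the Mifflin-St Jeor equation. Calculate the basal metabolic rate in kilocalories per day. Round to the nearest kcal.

1750 kilocalories per day

Mifflin-St Jeor (male): BMR = 10(80) + 6.25(180) − 5(36) + 5 = 800 + 1125 − 180 + 5 = 1750 kcal/day.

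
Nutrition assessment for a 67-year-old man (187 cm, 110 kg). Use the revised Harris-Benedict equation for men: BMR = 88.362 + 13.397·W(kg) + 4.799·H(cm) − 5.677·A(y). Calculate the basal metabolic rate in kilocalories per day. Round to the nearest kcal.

2079 kilocalories per day

Harris-Benedict: BMR = 88.362 + 13.397(110) + 4.799(187) − 5.677(67) = 2079.086 kcal/day.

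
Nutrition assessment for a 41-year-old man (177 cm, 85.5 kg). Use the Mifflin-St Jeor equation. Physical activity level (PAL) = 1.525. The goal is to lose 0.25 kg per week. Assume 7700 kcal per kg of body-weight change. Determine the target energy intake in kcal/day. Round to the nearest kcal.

2411 kcal/day

Mifflin-St Jeor (male): BMR = 10(85.5) + 6.25(177) − 5(41) + 5 = 855 + 1106.25 − 205 + 5 = 1761.25 kcal/day.
TEE = 1761.25 × 1.525 = 2685.9063 kcal/day.
Required daily deficit = 0.25 × 7700 ÷ 7 = 275 kcal/day.
Target intake = 2685.9063 − 275 = 2410.9063 kcal/day.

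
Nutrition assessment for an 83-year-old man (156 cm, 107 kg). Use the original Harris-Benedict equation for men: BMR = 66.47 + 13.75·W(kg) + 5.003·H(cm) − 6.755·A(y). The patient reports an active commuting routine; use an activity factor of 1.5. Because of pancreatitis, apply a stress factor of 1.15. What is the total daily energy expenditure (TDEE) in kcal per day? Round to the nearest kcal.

Harris-Benedict: BMR = 66.47 + 13.75(107) + 5.003(156) − 6.755(83) = 1757.523 kcal/day.
TEE = BMR × activity factor = 1757.523 × 1.5 = 2636.2845 kcal/day.
Apply stress factor: 2636.2845 × 1.15 = 3031.7272 kcal/day.

3032 kcal per day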